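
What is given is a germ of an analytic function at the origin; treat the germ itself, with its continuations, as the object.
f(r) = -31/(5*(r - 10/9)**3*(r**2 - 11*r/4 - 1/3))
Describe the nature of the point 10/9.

The point is a pole of order 3.

The denominator factor r - 10/9 vanishes at 10/9 and appears to the power 3; the numerator there equals -31/5, nonzero, and no other factor vanishes.
Hence a pole whose order is the multiplicity, 3.


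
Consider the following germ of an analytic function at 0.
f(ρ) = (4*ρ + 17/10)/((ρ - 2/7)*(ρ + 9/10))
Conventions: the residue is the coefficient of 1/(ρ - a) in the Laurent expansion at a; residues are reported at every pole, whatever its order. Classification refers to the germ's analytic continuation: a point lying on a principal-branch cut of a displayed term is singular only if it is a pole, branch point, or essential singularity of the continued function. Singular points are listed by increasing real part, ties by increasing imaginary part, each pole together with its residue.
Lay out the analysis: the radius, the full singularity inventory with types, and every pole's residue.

Radius of convergence at 0: 2/7.
At -9/10: a pole of order 1; residue 133/83.
At 2/7: a pole of order 1; residue 199/83.

Denominator factor (ρ + 9/10): pole of order 1 at -9/10, modulus 9/10.
Denominator factor (ρ - 2/7): pole of order 1 at 2/7, modulus 2/7.
The radius of convergence is the smallest modulus among the singular points: 2/7.
At the order-1 pole -9/10 set g(ρ) = (ρ - (-9/10))*f(ρ) = (4*ρ + 17/10)/(ρ - 2/7).
Simple pole: residue = g(a) at a = -9/10, which is 133/83.
At the order-1 pole 2/7 set g(ρ) = (ρ - (2/7))*f(ρ) = (4*ρ + 17/10)/(ρ + 9/10).
Simple pole: residue = g(a) at a = 2/7, which is 199/83.
List the singular points by increasing real part (a conjugate pair: the negative imaginary part first).


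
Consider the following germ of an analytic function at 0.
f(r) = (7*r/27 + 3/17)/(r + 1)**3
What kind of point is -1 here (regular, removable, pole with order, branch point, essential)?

The denominator factor r + 1 vanishes at -1 and appears to the power 3; the numerator there equals -38/459, nonzero, and no other factor vanishes.
Hence a pole whose order is the multiplicity, 3.

The point is a pole of order 3.


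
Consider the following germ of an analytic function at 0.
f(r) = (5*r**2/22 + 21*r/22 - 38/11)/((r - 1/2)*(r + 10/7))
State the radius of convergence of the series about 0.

Denominator factor (r + 10/7): pole of order 1 at -10/7, modulus 10/7.
Denominator factor (r - 1/2): pole of order 1 at 1/2, modulus 1/2.
The radius of convergence is the smallest modulus among the singular points: 1/2.

The radius of convergence is 1/2.


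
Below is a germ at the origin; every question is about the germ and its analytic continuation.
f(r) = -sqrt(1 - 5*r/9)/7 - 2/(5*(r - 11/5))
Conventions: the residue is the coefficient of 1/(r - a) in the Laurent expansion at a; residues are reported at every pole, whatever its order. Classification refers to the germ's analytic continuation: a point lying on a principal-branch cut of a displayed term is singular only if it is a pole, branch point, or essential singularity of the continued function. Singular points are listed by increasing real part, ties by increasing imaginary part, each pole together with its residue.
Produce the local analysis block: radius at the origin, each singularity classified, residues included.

Denominator factor (r - 11/5): pole of order 1 at 11/5, modulus 11/5.
Branch term (-1/7)*sqrt(1 - r/(9/5)): its argument vanishes at r = 9/5, a square-root branch point, modulus 9/5.
The radius of convergence is the smallest modulus among the singular points: 9/5.
The branch term is analytic at 11/5 and contributes nothing to the residue; only the rational part matters.
At the order-1 pole 11/5 set g(r) = (r - (11/5))*(rational part) = -2/5.
Simple pole: residue = g(a) at a = 11/5, which is -2/5.
List the singular points by increasing real part (a conjugate pair: the negative imaginary part first).

Radius of convergence at 0: 9/5.
At 9/5: an algebraic (square-root) branch point.
At 11/5: a pole of order 1; residue -2/5.


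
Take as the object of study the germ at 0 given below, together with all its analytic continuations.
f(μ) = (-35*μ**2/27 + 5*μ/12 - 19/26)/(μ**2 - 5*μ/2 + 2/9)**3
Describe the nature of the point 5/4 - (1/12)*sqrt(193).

The denominator factor μ**2 - 5*μ/2 + 2/9 vanishes at 5/4 - (1/12)*sqrt(193) and appears to the power 3; the numerator there equals -200801/50544 + (305/1296)*sqrt(193), nonzero, and no other factor vanishes.
Hence a pole whose order is the multiplicity, 3.

The point is a pole of order 3.


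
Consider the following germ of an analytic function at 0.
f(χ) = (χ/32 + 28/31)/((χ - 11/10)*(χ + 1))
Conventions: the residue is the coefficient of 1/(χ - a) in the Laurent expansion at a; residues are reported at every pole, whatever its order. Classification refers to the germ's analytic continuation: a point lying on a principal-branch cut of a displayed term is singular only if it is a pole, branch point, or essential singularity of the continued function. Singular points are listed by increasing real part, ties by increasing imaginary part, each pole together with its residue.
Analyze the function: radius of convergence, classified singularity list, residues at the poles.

Radius of convergence at 0: 1.
At -1: a pole of order 1; residue -4325/10416.
At 11/10: a pole of order 1; residue 9301/20832.

Denominator factor (χ + 1): pole of order 1 at -1, modulus 1.
Denominator factor (χ - 11/10): pole of order 1 at 11/10, modulus 11/10.
The radius of convergence is the smallest modulus among the singular points: 1.
At the order-1 pole -1 set g(χ) = (χ - (-1))*f(χ) = (χ/32 + 28/31)/(χ - 11/10).
Simple pole: residue = g(a) at a = -1, which is -4325/10416.
At the order-1 pole 11/10 set g(χ) = (χ - (11/10))*f(χ) = (χ/32 + 28/31)/(χ + 1).
Simple pole: residue = g(a) at a = 11/10, which is 9301/20832.
List the singular points by increasing real part (a conjugate pair: the negative imaginary part first).


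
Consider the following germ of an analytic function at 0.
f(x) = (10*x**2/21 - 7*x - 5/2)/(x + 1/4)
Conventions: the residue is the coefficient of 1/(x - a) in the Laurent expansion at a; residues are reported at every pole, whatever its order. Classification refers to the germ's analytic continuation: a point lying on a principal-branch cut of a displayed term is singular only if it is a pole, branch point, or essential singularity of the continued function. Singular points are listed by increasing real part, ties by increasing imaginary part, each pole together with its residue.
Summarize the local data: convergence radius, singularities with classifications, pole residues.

Denominator factor (x + 1/4): pole of order 1 at -1/4, modulus 1/4.
The radius of convergence is the smallest modulus among the singular points: 1/4.
At the order-1 pole -1/4 set g(x) = (x - (-1/4))*f(x) = 10*x**2/21 - 7*x - 5/2.
Simple pole: residue = g(a) at a = -1/4, which is -121/168.

Radius of convergence at 0: 1/4.
At -1/4: a pole of order 1; residue -121/168.


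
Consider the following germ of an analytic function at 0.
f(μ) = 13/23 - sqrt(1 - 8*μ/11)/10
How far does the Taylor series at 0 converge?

Branch term (-1/10)*sqrt(1 - μ/(11/8)): its argument vanishes at μ = 11/8, a square-root branch point, modulus 11/8.
The radius of convergence is the smallest modulus among the singular points: 11/8.

The radius of convergence is 11/8.


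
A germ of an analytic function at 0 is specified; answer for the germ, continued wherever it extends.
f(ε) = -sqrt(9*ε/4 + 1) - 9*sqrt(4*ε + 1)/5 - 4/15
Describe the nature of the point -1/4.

The term (-9/5)*sqrt(1 - ε/(-1/4)) has argument 1 - -1/4/(-1/4) = 0 at -1/4: a square-root (algebraic, two-sheeted) branch point; the remaining terms are analytic or single-valued there.

The point is an algebraic (square-root) branch point.


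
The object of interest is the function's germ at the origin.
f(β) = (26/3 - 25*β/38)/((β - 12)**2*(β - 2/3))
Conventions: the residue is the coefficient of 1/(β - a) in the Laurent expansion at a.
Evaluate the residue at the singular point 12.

At the order-2 pole 12 set g(β) = (β - (12))^2*f(β) = (26/3 - 25*β/38)/(β - 2/3).
Order-2 pole: residue = g'(a); g'(12) = -1407/21964, so the residue is -1407/21964.

The residue is -1407/21964.


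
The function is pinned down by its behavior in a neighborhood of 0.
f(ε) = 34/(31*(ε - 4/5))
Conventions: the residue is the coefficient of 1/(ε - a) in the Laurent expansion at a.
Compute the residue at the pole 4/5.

At the order-1 pole 4/5 set g(ε) = (ε - (4/5))*f(ε) = 34/31.
Simple pole: residue = g(a) at a = 4/5, which is 34/31.

The residue is 34/31.


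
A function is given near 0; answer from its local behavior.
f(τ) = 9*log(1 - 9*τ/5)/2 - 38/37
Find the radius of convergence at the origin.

The radius of convergence is 5/9.

Branch term (9/2)*log(1 - τ/(5/9)): its argument vanishes at τ = 5/9, a logarithmic branch point, modulus 5/9.
The radius of convergence is the smallest modulus among the singular points: 5/9.


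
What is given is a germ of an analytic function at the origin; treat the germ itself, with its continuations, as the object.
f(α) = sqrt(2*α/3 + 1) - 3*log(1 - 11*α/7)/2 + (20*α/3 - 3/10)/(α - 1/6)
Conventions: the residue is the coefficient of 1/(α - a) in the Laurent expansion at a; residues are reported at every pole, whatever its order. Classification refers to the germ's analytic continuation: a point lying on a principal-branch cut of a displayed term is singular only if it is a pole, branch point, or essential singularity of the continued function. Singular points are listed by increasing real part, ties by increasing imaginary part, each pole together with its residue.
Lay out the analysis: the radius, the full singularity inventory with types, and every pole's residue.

Radius of convergence at 0: 1/6.
At -3/2: an algebraic (square-root) branch point.
At 1/6: a pole of order 1; residue 73/90.
At 7/11: a logarithmic branch point.

Denominator factor (α - 1/6): pole of order 1 at 1/6, modulus 1/6.
Branch term (1)*sqrt(1 - α/(-3/2)): its argument vanishes at α = -3/2, a square-root branch point, modulus 3/2.
Branch term (-3/2)*log(1 - α/(7/11)): its argument vanishes at α = 7/11, a logarithmic branch point, modulus 7/11.
The radius of convergence is the smallest modulus among the singular points: 1/6.
The branch terms are analytic at 1/6 and contribute nothing to the residue; only the rational part matters.
At the order-1 pole 1/6 set g(α) = (α - (1/6))*(rational part) = 20*α/3 - 3/10.
Simple pole: residue = g(a) at a = 1/6, which is 73/90.
List the singular points by increasing real part (a conjugate pair: the negative imaginary part first).


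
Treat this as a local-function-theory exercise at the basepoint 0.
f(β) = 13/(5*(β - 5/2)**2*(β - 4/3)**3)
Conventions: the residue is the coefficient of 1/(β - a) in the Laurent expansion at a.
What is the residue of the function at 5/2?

The residue is -50544/12005.

At the order-2 pole 5/2 set g(β) = (β - (5/2))^2*f(β) = 13/(5*(β - 4/3)**3).
Order-2 pole: residue = g'(a); g'(5/2) = -50544/12005, so the residue is -50544/12005.


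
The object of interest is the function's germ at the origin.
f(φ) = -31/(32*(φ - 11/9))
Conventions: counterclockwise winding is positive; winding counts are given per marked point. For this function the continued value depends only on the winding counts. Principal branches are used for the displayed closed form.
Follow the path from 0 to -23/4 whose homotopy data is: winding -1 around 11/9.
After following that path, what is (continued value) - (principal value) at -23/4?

Continued minus principal equals 0.

The function is rational, hence single-valued: continuing it around any pole returns the same value, so the difference is 0.


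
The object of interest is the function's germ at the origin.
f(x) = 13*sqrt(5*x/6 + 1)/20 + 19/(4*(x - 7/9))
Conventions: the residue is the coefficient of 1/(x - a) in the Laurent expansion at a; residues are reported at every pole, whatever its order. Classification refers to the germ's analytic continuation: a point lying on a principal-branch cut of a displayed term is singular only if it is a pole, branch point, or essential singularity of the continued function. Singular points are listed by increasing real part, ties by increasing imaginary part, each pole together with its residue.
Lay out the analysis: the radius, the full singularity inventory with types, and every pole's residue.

Radius of convergence at 0: 7/9.
At -6/5: an algebraic (square-root) branch point.
At 7/9: a pole of order 1; residue 19/4.

Denominator factor (x - 7/9): pole of order 1 at 7/9, modulus 7/9.
Branch term (13/20)*sqrt(1 - x/(-6/5)): its argument vanishes at x = -6/5, a square-root branch point, modulus 6/5.
The radius of convergence is the smallest modulus among the singular points: 7/9.
The branch term is analytic at 7/9 and contributes nothing to the residue; only the rational part matters.
At the order-1 pole 7/9 set g(x) = (x - (7/9))*(rational part) = 19/4.
Simple pole: residue = g(a) at a = 7/9, which is 19/4.
List the singular points by increasing real part (a conjugate pair: the negative imaginary part first).


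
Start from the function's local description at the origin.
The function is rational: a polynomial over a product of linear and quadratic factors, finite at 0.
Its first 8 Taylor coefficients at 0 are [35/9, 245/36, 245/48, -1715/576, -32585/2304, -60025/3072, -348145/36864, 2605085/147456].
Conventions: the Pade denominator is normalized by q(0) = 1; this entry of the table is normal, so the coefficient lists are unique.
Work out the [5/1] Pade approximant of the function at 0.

The Pade approximant has numerator coefficients [35/9, 133/27, 49/27, -49/9, -343/27, -343/27]; denominator coefficients [1, -29/60].

Taylor coefficients needed (read off): a_0 = 35/9, a_1 = 245/36, a_2 = 245/48, a_3 = -1715/576, a_4 = -32585/2304, a_5 = -60025/3072, a_6 = -348145/36864.
Write the denominator as Q(τ) = 1 + q1*τ. Requiring Q*f - P = O(τ^7) with deg P <= 5 kills the coefficients of τ^6..τ^6 in Q*f:
  τ^6: a_6 + q1*a_5 = 0, i.e. -348145/36864 + (-60025/3072)*q1 = 0.
Solving this linear system: q1 = -29/60.
The numerator is Q*f truncated at degree 5: P0 = a_0 = 35/9; P1 = a_1 + q1*a_0 = 133/27; P2 = a_2 + q1*a_1 = 49/27; P3 = a_3 + q1*a_2 = -49/9; P4 = a_4 + q1*a_3 = -343/27; P5 = a_5 + q1*a_4 = -343/27.


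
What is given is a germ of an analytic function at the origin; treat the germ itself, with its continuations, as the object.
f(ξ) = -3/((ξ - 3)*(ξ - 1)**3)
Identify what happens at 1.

The point is a pole of order 3.

The denominator factor ξ - 1 vanishes at 1 and appears to the power 3; the numerator there equals -3, nonzero, and no other factor vanishes.
Hence a pole whose order is the multiplicity, 3.


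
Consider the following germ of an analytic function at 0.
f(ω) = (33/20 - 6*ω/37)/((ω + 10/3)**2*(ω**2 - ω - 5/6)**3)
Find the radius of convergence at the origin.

The radius of convergence is -1/2 + (1/6)*sqrt(39).

Denominator factor (ω + 10/3)^2: pole of order 2 at -10/3, modulus 10/3.
Denominator factor (ω**2 - ω - 5/6)^3: discriminant 13/3, real irrational roots 1/2 + (1/6)*sqrt(39) and 1/2 - (1/6)*sqrt(39); poles of order 3, moduli 1/2 + (1/6)*sqrt(39) and -1/2 + (1/6)*sqrt(39).
The radius of convergence is the smallest modulus among the singular points: -1/2 + (1/6)*sqrt(39).


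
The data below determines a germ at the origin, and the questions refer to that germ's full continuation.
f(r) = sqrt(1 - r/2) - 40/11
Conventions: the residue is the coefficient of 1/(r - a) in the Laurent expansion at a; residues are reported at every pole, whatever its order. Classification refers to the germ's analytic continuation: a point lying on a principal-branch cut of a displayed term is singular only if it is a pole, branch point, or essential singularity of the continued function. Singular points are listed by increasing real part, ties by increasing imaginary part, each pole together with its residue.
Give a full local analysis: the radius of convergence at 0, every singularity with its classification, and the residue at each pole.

Radius of convergence at 0: 2.
At 2: an algebraic (square-root) branch point.

Branch term (1)*sqrt(1 - r/(2)): its argument vanishes at r = 2, a square-root branch point, modulus 2.
The radius of convergence is the smallest modulus among the singular points: 2.


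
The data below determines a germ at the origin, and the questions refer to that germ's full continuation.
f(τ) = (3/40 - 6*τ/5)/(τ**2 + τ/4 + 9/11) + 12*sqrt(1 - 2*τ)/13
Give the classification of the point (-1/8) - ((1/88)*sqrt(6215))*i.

The point is a pole of order 1.

The denominator factor τ**2 + τ/4 + 9/11 vanishes at (-1/8) - ((1/88)*sqrt(6215))*i and appears to the power 1; the numerator there equals (9/40) + ((3/220)*sqrt(6215))*i, nonzero, and no other factor vanishes.
The branch terms are analytic at this point.
Hence a pole whose order is the multiplicity, 1.


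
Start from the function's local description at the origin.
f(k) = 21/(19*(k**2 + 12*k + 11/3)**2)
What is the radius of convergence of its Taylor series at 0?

The radius of convergence is 6 - (1/3)*sqrt(291).

Denominator factor (k**2 + 12*k + 11/3)^2: discriminant 388/3, real irrational roots -6 + (1/3)*sqrt(291) and -6 - (1/3)*sqrt(291); poles of order 2, moduli 6 - (1/3)*sqrt(291) and 6 + (1/3)*sqrt(291).
The radius of convergence is the smallest modulus among the singular points: 6 - (1/3)*sqrt(291).


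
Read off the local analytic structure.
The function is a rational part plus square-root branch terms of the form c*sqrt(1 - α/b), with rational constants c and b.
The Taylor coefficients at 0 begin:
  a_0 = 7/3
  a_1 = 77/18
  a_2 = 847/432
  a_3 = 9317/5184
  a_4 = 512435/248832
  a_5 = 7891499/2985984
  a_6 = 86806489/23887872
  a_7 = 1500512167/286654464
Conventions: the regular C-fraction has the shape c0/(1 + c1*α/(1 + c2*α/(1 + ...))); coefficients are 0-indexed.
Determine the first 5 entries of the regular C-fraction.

The regular C-fraction coefficients are [7/3, -11/6, 11/8, 11/72, -77/72].

Taylor coefficients (read off): a_0 = 7/3, a_1 = 77/18, a_2 = 847/432, a_3 = 9317/5184, a_4 = 512435/248832.
c0 = a_0 = 7/3. Peel one level at a time: if S = 1 + c*α/S' with S'(0) = 1, then c is the α-coefficient of S and S' = c*α/(S - 1).
S_1 = c0/f = 1 + (-11/6)*α + (121/48)*α^2 + ...; c1 = -11/6.
S_2 = c1*α/(S_1 - 1) = 1 + (11/8)*α + (-121/576)*α^2 + ...; c2 = 11/8.
S_3 = c2*α/(S_2 - 1) = 1 + (11/72)*α + (847/5184)*α^2 + ...; c3 = 11/72.
S_4 = c3*α/(S_3 - 1) = 1 + (-77/72)*α + ...; c4 = -77/72.


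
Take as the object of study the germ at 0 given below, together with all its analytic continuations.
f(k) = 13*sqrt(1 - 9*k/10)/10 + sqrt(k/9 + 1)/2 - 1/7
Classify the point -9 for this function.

The term (1/2)*sqrt(1 - k/(-9)) has argument 1 - -9/(-9) = 0 at -9: a square-root (algebraic, two-sheeted) branch point; the remaining terms are analytic or single-valued there.

The point is an algebraic (square-root) branch point.


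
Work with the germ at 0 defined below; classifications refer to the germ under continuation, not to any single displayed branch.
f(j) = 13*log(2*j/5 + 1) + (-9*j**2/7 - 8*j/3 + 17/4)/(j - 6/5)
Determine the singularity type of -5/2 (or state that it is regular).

The term (13)*log(1 - j/(-5/2)) has argument 1 - -5/2/(-5/2) = 0 at -5/2: a logarithmic (infinitely-sheeted) branch point; the remaining terms are analytic or single-valued there.

The point is a logarithmic branch point.


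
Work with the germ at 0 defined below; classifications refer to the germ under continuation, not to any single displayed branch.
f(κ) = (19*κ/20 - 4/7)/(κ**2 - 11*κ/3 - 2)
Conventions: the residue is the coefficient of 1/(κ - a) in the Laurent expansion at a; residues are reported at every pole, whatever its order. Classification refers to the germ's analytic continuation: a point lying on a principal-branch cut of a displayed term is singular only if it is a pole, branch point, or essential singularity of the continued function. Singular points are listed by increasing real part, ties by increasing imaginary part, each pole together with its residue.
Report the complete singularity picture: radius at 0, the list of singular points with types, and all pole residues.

Denominator factor (κ**2 - 11*κ/3 - 2): discriminant 193/9, real irrational roots 11/6 + (1/6)*sqrt(193) and 11/6 - (1/6)*sqrt(193); poles of order 1, moduli 11/6 + (1/6)*sqrt(193) and -11/6 + (1/6)*sqrt(193).
The radius of convergence is the smallest modulus among the singular points: -11/6 + (1/6)*sqrt(193).
The factor κ**2 - 11*κ/3 - 2 splits as (κ - a)(κ - a') with a = 11/6 - (1/6)*sqrt(193), a' = 11/6 + (1/6)*sqrt(193). At the order-1 pole a set g(κ) = (κ - a)*f(κ) = [19*κ/20 - 4/7] / (κ - a').
Simple pole: residue = g(a) at a = 11/6 - (1/6)*sqrt(193), which is 19/40 - (983/54040)*sqrt(193).
The factor κ**2 - 11*κ/3 - 2 splits as (κ - a)(κ - a') with a = 11/6 + (1/6)*sqrt(193), a' = 11/6 - (1/6)*sqrt(193). At the order-1 pole a set g(κ) = (κ - a)*f(κ) = [19*κ/20 - 4/7] / (κ - a').
Simple pole: residue = g(a) at a = 11/6 + (1/6)*sqrt(193), which is 19/40 + (983/54040)*sqrt(193).
List the singular points by increasing real part (a conjugate pair: the negative imaginary part first).

Radius of convergence at 0: -11/6 + (1/6)*sqrt(193).
At 11/6 - (1/6)*sqrt(193): a pole of order 1; residue 19/40 - (983/54040)*sqrt(193).
At 11/6 + (1/6)*sqrt(193): a pole of order 1; residue 19/40 + (983/54040)*sqrt(193).


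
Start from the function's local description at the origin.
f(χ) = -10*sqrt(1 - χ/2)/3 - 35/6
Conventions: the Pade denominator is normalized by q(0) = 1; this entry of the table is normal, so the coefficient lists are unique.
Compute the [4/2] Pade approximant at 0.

The Pade approximant has numerator coefficients [-55/6, 445/72, -605/576, 5/192, 5/9216]; denominator coefficients [1, -7/12, 7/96].

Taylor coefficients needed (expand at 0): a_0 = -55/6, a_1 = 5/6, a_2 = 5/48, a_3 = 5/192, a_4 = 25/3072, a_5 = 35/12288, a_6 = 35/32768.
Write the denominator as Q(χ) = 1 + q1*χ + q2*χ^2. Requiring Q*f - P = O(χ^7) with deg P <= 4 kills the coefficients of χ^5..χ^6 in Q*f:
  χ^5: a_5 + q1*a_4 + q2*a_3 = 0, i.e. 35/12288 + (25/3072)*q1 + (5/192)*q2 = 0.
  χ^6: a_6 + q1*a_5 + q2*a_4 = 0, i.e. 35/32768 + (35/12288)*q1 + (25/3072)*q2 = 0.
Solving this linear system: q1 = -7/12, q2 = 7/96.
The numerator is Q*f truncated at degree 4: P0 = a_0 = -55/6; P1 = a_1 + q1*a_0 = 445/72; P2 = a_2 + q1*a_1 + q2*a_0 = -605/576; P3 = a_3 + q1*a_2 + q2*a_1 = 5/192; P4 = a_4 + q1*a_3 + q2*a_2 = 5/9216.


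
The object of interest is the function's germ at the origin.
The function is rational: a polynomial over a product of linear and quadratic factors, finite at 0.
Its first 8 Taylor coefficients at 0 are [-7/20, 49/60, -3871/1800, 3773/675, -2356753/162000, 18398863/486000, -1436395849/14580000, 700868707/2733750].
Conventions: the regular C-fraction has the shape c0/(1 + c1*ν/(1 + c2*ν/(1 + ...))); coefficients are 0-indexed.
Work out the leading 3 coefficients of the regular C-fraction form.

The regular C-fraction coefficients are [-7/20, 7/3, 3/10].

Taylor coefficients (read off): a_0 = -7/20, a_1 = 49/60, a_2 = -3871/1800.
c0 = a_0 = -7/20. Peel one level at a time: if S = 1 + c*ν/S' with S'(0) = 1, then c is the ν-coefficient of S and S' = c*ν/(S - 1).
S_1 = c0/f = 1 + (7/3)*ν + (-7/10)*ν^2 + ...; c1 = 7/3.
S_2 = c1*ν/(S_1 - 1) = 1 + (3/10)*ν + ...; c2 = 3/10.


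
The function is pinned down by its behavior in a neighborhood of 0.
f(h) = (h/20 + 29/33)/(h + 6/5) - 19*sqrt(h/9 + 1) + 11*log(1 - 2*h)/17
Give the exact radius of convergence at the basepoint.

The radius of convergence is 1/2.

Denominator factor (h + 6/5): pole of order 1 at -6/5, modulus 6/5.
Branch term (11/17)*log(1 - h/(1/2)): its argument vanishes at h = 1/2, a logarithmic branch point, modulus 1/2.
Branch term (-19)*sqrt(1 - h/(-9)): its argument vanishes at h = -9, a square-root branch point, modulus 9.
The radius of convergence is the smallest modulus among the singular points: 1/2.


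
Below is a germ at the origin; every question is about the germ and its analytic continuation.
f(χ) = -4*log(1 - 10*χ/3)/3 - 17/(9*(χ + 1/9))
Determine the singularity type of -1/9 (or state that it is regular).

The denominator factor χ + 1/9 vanishes at -1/9 and appears to the power 1; the numerator there equals -17/9, nonzero, and no other factor vanishes.
The branch terms are analytic at this point.
Hence a pole whose order is the multiplicity, 1.

The point is a pole of order 1.


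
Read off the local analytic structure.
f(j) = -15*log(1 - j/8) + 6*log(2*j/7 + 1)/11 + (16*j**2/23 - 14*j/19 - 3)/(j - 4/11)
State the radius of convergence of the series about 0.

Denominator factor (j - 4/11): pole of order 1 at 4/11, modulus 4/11.
Branch term (6/11)*log(1 - j/(-7/2)): its argument vanishes at j = -7/2, a logarithmic branch point, modulus 7/2.
Branch term (-15)*log(1 - j/(8)): its argument vanishes at j = 8, a logarithmic branch point, modulus 8.
The radius of convergence is the smallest modulus among the singular points: 4/11.

The radius of convergence is 4/11.


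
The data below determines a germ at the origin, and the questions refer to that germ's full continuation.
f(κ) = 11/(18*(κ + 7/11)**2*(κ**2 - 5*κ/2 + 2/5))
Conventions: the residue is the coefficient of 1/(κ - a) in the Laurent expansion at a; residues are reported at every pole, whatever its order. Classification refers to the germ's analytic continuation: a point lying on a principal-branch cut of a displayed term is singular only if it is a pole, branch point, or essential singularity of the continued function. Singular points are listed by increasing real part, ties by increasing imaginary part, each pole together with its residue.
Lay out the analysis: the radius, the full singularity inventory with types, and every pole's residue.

Denominator factor (κ + 7/11)^2: pole of order 2 at -7/11, modulus 7/11.
Denominator factor (κ**2 - 5*κ/2 + 2/5): discriminant 93/20, real irrational roots 5/4 + (1/20)*sqrt(465) and 5/4 - (1/20)*sqrt(465); poles of order 1, moduli 5/4 + (1/20)*sqrt(465) and 5/4 - (1/20)*sqrt(465).
The radius of convergence is the smallest modulus among the singular points: 5/4 - (1/20)*sqrt(465).
At the order-2 pole -7/11 set g(κ) = (κ - (-7/11))^2*f(κ) = 11/(18*(κ**2 - 5*κ/2 + 2/5)).
Order-2 pole: residue = g'(a); g'(-7/11) = 30380075/75637809, so the residue is 30380075/75637809.
The factor κ**2 - 5*κ/2 + 2/5 splits as (κ - a)(κ - a') with a = 5/4 - (1/20)*sqrt(465), a' = 5/4 + (1/20)*sqrt(465). At the order-1 pole a set g(κ) = (κ - a)*f(κ) = [11/(18*(κ + 7/11)**2)] / (κ - a').
Simple pole: residue = g(a) at a = 5/4 - (1/20)*sqrt(465), which is -30380075/151275618 - (152060095/14068632474)*sqrt(465).
The factor κ**2 - 5*κ/2 + 2/5 splits as (κ - a)(κ - a') with a = 5/4 + (1/20)*sqrt(465), a' = 5/4 - (1/20)*sqrt(465). At the order-1 pole a set g(κ) = (κ - a)*f(κ) = [11/(18*(κ + 7/11)**2)] / (κ - a').
Simple pole: residue = g(a) at a = 5/4 + (1/20)*sqrt(465), which is -30380075/151275618 + (152060095/14068632474)*sqrt(465).
List the singular points by increasing real part (a conjugate pair: the negative imaginary part first).

Radius of convergence at 0: 5/4 - (1/20)*sqrt(465).
At -7/11: a pole of order 2; residue 30380075/75637809.
At 5/4 - (1/20)*sqrt(465): a pole of order 1; residue -30380075/151275618 - (152060095/14068632474)*sqrt(465).
At 5/4 + (1/20)*sqrt(465): a pole of order 1; residue -30380075/151275618 + (152060095/14068632474)*sqrt(465).


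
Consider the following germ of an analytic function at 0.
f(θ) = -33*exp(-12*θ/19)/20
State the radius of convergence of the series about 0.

The radius of convergence is infinite.

The factor exp(-12*θ/19) is entire and contributes no finite singular point.
The polynomial part has no poles.
No finite singular points: the Taylor series at 0 converges everywhere.


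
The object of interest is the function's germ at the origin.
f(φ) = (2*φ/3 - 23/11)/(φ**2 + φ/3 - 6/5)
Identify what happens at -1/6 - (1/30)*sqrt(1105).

The point is a pole of order 1.

The denominator factor φ**2 + φ/3 - 6/5 vanishes at -1/6 - (1/30)*sqrt(1105) and appears to the power 1; the numerator there equals -218/99 - (1/45)*sqrt(1105), nonzero, and no other factor vanishes.
Hence a pole whose order is the multiplicity, 1.


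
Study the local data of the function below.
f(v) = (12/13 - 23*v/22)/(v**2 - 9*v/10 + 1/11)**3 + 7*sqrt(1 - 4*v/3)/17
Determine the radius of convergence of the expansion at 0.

The radius of convergence is 9/20 - (1/220)*sqrt(5401).

Denominator factor (v**2 - 9*v/10 + 1/11)^3: discriminant 491/1100, real irrational roots 9/20 + (1/220)*sqrt(5401) and 9/20 - (1/220)*sqrt(5401); poles of order 3, moduli 9/20 + (1/220)*sqrt(5401) and 9/20 - (1/220)*sqrt(5401).
Branch term (7/17)*sqrt(1 - v/(3/4)): its argument vanishes at v = 3/4, a square-root branch point, modulus 3/4.
The radius of convergence is the smallest modulus among the singular points: 9/20 - (1/220)*sqrt(5401).


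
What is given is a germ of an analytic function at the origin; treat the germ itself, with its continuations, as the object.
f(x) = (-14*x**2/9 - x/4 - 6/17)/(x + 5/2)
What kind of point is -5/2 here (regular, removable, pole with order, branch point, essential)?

The denominator factor x + 5/2 vanishes at -5/2 and appears to the power 1; the numerator there equals -11567/1224, nonzero, and no other factor vanishes.
Hence a pole whose order is the multiplicity, 1.

The point is a pole of order 1.


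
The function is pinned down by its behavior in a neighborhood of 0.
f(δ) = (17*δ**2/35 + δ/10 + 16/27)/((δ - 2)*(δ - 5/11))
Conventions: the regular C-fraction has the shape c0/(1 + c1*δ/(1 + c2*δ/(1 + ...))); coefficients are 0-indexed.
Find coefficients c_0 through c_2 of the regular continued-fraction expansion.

Taylor coefficients (expand at 0): a_0 = 88/135, a_1 = 187/100, a_2 = 919721/189000.
c0 = a_0 = 88/135. Peel one level at a time: if S = 1 + c*δ/S' with S'(0) = 1, then c is the δ-coefficient of S and S' = c*δ/(S - 1).
S_1 = c0/f = 1 + (-459/160)*δ + (136991/179200)*δ^2 + ...; c1 = -459/160.
S_2 = c1*δ/(S_1 - 1) = 1 + (136991/514080)*δ + ...; c2 = 136991/514080.

The regular C-fraction coefficients are [88/135, -459/160, 136991/514080].


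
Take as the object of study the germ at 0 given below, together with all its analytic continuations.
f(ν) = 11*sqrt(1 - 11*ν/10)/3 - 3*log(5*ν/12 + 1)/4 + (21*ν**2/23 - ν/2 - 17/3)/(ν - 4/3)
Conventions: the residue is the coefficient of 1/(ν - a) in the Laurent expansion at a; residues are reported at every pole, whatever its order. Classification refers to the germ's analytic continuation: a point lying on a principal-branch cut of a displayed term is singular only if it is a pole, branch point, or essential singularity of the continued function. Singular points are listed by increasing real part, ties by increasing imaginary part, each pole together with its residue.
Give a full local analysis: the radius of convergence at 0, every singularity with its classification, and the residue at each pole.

Radius of convergence at 0: 10/11.
At -12/5: a logarithmic branch point.
At 10/11: an algebraic (square-root) branch point.
At 4/3: a pole of order 1; residue -325/69.

Denominator factor (ν - 4/3): pole of order 1 at 4/3, modulus 4/3.
Branch term (-3/4)*log(1 - ν/(-12/5)): its argument vanishes at ν = -12/5, a logarithmic branch point, modulus 12/5.
Branch term (11/3)*sqrt(1 - ν/(10/11)): its argument vanishes at ν = 10/11, a square-root branch point, modulus 10/11.
The radius of convergence is the smallest modulus among the singular points: 10/11.
The branch terms are analytic at 4/3 and contribute nothing to the residue; only the rational part matters.
At the order-1 pole 4/3 set g(ν) = (ν - (4/3))*(rational part) = 21*ν**2/23 - ν/2 - 17/3.
Simple pole: residue = g(a) at a = 4/3, which is -325/69.
List the singular points by increasing real part (a conjugate pair: the negative imaginary part first).


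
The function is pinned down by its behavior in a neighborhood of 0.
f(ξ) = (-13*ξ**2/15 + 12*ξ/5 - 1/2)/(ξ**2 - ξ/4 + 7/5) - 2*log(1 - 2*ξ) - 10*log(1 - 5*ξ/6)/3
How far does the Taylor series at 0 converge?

Denominator factor (ξ**2 - ξ/4 + 7/5): discriminant -443/80, complex-conjugate roots (1/8) + ((1/40)*sqrt(2215))*i and (1/8) - ((1/40)*sqrt(2215))*i; poles of order 1, moduli (1/5)*sqrt(35) and (1/5)*sqrt(35).
Branch term (-2)*log(1 - ξ/(1/2)): its argument vanishes at ξ = 1/2, a logarithmic branch point, modulus 1/2.
Branch term (-10/3)*log(1 - ξ/(6/5)): its argument vanishes at ξ = 6/5, a logarithmic branch point, modulus 6/5.
The radius of convergence is the smallest modulus among the singular points: 1/2.

The radius of convergence is 1/2.


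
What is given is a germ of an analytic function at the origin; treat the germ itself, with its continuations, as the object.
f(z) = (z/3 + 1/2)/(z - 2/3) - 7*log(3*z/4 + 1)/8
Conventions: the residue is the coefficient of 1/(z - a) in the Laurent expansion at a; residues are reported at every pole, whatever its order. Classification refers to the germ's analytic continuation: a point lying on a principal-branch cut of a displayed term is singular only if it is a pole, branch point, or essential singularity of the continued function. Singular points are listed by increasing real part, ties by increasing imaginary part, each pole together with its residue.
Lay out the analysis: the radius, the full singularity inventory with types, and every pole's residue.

Denominator factor (z - 2/3): pole of order 1 at 2/3, modulus 2/3.
Branch term (-7/8)*log(1 - z/(-4/3)): its argument vanishes at z = -4/3, a logarithmic branch point, modulus 4/3.
The radius of convergence is the smallest modulus among the singular points: 2/3.
The branch term is analytic at 2/3 and contributes nothing to the residue; only the rational part matters.
At the order-1 pole 2/3 set g(z) = (z - (2/3))*(rational part) = z/3 + 1/2.
Simple pole: residue = g(a) at a = 2/3, which is 13/18.
List the singular points by increasing real part (a conjugate pair: the negative imaginary part first).

Radius of convergence at 0: 2/3.
At -4/3: a logarithmic branch point.
At 2/3: a pole of order 1; residue 13/18.


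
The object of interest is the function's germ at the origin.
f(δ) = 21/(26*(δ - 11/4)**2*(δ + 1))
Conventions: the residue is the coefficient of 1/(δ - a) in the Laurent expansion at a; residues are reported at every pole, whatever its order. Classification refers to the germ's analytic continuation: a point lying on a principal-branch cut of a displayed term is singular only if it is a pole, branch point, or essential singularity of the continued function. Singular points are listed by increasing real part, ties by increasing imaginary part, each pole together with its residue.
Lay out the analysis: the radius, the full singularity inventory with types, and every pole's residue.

Radius of convergence at 0: 1.
At -1: a pole of order 1; residue 56/975.
At 11/4: a pole of order 2; residue -56/975.

Denominator factor (δ - 11/4)^2: pole of order 2 at 11/4, modulus 11/4.
Denominator factor (δ + 1): pole of order 1 at -1, modulus 1.
The radius of convergence is the smallest modulus among the singular points: 1.
At the order-1 pole -1 set g(δ) = (δ - (-1))*f(δ) = 21/(26*(δ - 11/4)**2).
Simple pole: residue = g(a) at a = -1, which is 56/975.
At the order-2 pole 11/4 set g(δ) = (δ - (11/4))^2*f(δ) = 21/(26*(δ + 1)).
Order-2 pole: residue = g'(a); g'(11/4) = -56/975, so the residue is -56/975.
List the singular points by increasing real part (a conjugate pair: the negative imaginary part first).


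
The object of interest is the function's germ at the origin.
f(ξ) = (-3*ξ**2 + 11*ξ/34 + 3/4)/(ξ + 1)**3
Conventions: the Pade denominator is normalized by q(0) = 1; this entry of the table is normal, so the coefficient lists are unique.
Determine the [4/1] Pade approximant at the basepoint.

Taylor coefficients needed (expand at 0): a_0 = 3/4, a_1 = -131/68, a_2 = 9/17, a_3 = 117/34, a_4 = -679/68, a_5 = 1299/68.
Write the denominator as Q(ξ) = 1 + q1*ξ. Requiring Q*f - P = O(ξ^6) with deg P <= 4 kills the coefficients of ξ^5..ξ^5 in Q*f:
  ξ^5: a_5 + q1*a_4 = 0, i.e. 1299/68 + (-679/68)*q1 = 0.
Solving this linear system: q1 = 1299/679.
The numerator is Q*f truncated at degree 4: P0 = a_0 = 3/4; P1 = a_1 + q1*a_0 = -5675/11543; P2 = a_2 + q1*a_1 = -145725/46172; P3 = a_3 + q1*a_2 = 102825/23086; P4 = a_4 + q1*a_3 = -157075/46172.

The Pade approximant has numerator coefficients [3/4, -5675/11543, -145725/46172, 102825/23086, -157075/46172]; denominator coefficients [1, 1299/679].


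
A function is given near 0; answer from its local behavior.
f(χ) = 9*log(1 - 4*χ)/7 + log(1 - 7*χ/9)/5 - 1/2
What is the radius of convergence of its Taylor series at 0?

Branch term (9/7)*log(1 - χ/(1/4)): its argument vanishes at χ = 1/4, a logarithmic branch point, modulus 1/4.
Branch term (1/5)*log(1 - χ/(9/7)): its argument vanishes at χ = 9/7, a logarithmic branch point, modulus 9/7.
The radius of convergence is the smallest modulus among the singular points: 1/4.

The radius of convergence is 1/4.


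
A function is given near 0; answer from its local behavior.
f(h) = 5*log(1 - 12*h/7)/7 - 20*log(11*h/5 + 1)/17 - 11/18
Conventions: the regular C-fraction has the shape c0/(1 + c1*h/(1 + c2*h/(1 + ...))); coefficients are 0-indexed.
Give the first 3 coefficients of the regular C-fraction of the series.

The regular C-fraction coefficients are [-11/18, -57168/9163, 488213647/72754220].

Taylor coefficients (expand at 0): a_0 = -11/18, a_1 = -3176/833, a_2 = 52406/29155.
c0 = a_0 = -11/18. Peel one level at a time: if S = 1 + c*h/S' with S'(0) = 1, then c is the h-coefficient of S and S' = c*h/(S - 1).
S_1 = c0/f = 1 + (-57168/9163)*h + (17575691292/419802845)*h^2 + ...; c1 = -57168/9163.
S_2 = c1*h/(S_1 - 1) = 1 + (488213647/72754220)*h + ...; c2 = 488213647/72754220.


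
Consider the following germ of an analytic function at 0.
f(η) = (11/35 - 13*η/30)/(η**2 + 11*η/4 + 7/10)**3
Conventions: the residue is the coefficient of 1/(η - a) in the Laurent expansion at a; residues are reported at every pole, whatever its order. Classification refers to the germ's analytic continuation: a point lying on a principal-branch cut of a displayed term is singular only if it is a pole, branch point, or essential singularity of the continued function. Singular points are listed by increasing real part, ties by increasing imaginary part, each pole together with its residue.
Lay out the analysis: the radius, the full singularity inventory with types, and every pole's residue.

Radius of convergence at 0: 11/8 - (1/40)*sqrt(1905).
At -11/8 - (1/40)*sqrt(1905): a pole of order 3; residue -(978560/387144387)*sqrt(1905).
At -11/8 + (1/40)*sqrt(1905): a pole of order 3; residue (978560/387144387)*sqrt(1905).

Denominator factor (η**2 + 11*η/4 + 7/10)^3: discriminant 381/80, real irrational roots -11/8 + (1/40)*sqrt(1905) and -11/8 - (1/40)*sqrt(1905); poles of order 3, moduli 11/8 - (1/40)*sqrt(1905) and 11/8 + (1/40)*sqrt(1905).
The radius of convergence is the smallest modulus among the singular points: 11/8 - (1/40)*sqrt(1905).
The factor η**2 + 11*η/4 + 7/10 splits as (η - a)(η - a') with a = -11/8 - (1/40)*sqrt(1905), a' = -11/8 + (1/40)*sqrt(1905). At the order-3 pole a set g(η) = (η - a)^3*f(η) = [11/35 - 13*η/30] / (η - a')^3.
Order-3 pole: residue = g''(a)/2; g''(-11/8 - (1/40)*sqrt(1905)) = -(1957120/387144387)*sqrt(1905), so the residue is -(978560/387144387)*sqrt(1905).
The factor η**2 + 11*η/4 + 7/10 splits as (η - a)(η - a') with a = -11/8 + (1/40)*sqrt(1905), a' = -11/8 - (1/40)*sqrt(1905). At the order-3 pole a set g(η) = (η - a)^3*f(η) = [11/35 - 13*η/30] / (η - a')^3.
Order-3 pole: residue = g''(a)/2; g''(-11/8 + (1/40)*sqrt(1905)) = (1957120/387144387)*sqrt(1905), so the residue is (978560/387144387)*sqrt(1905).
List the singular points by increasing real part (a conjugate pair: the negative imaginary part first).
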